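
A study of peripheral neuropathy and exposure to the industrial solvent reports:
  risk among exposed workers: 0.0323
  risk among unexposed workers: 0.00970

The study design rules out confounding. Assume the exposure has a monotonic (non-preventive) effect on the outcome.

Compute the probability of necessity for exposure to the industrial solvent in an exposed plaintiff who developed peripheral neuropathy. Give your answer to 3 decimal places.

PN ≈ 0.700

Let p₁ = 0.0323, p₀ = 0.0097.
Under exogeneity and monotonicity, PN = (p₁ − p₀) / p₁.
PN = (0.0323 − 0.0097) / 0.0323 = 0.0226 / 0.0323 ≈ 0.6997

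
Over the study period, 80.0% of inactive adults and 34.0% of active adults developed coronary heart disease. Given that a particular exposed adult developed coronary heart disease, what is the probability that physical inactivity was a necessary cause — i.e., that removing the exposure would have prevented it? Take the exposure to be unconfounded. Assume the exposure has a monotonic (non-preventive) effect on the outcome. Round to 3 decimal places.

p₁ = 0.8, p₀ = 0.34.
Under exogeneity and monotonicity, PN = (p₁ − p₀) / p₁.
PN = (0.8 − 0.34) / 0.8 = 0.46 / 0.8 ≈ 0.5750

PN ≈ 0.575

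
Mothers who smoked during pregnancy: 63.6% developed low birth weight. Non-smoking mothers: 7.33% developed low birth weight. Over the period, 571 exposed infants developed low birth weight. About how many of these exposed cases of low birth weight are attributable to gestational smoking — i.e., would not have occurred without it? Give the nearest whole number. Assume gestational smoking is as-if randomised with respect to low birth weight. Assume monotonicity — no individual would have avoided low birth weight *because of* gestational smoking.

p₁ = 0.636, p₀ = 0.0733.
PN = (p₁ − p₀)/p₁ = (0.636 − 0.0733) / 0.636 ≈ 0.88475.
Attributable cases ≈ PN × (exposed cases) = 0.88475 × 571 ≈ 505.19.

about 505 cases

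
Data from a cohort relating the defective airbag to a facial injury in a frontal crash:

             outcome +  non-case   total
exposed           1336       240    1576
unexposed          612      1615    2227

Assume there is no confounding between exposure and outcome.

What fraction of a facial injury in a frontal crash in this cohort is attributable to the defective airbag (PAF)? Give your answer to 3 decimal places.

PAF ≈ 0.464

p₁ = P(outcome | exposed) = 1336/1576 = 0.84772
p₀ = P(outcome | unexposed) = 612/2227 = 0.27481
Exposure prevalence π = 1576/3803 = 0.41441; overall risk P(Y=1) = 0.51223.
Under exogeneity, PAF = [P(Y=1) − p₀]/P(Y=1).
PAF = (0.51223 − 0.27481) / 0.51223 ≈ 0.4635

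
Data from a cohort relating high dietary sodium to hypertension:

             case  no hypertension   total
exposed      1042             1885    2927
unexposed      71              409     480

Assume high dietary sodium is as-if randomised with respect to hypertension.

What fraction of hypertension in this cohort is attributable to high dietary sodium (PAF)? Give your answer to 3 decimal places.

p₁ = P(outcome | exposed) = 1042/2927 = 0.356
p₀ = P(outcome | unexposed) = 71/480 = 0.14792
Exposure prevalence π = 2927/3407 = 0.85911; overall risk P(Y=1) = 0.32668.
Under exogeneity, PAF = [P(Y=1) − p₀]/P(Y=1).
PAF = (0.32668 − 0.14792) / 0.32668 ≈ 0.5472

PAF ≈ 0.547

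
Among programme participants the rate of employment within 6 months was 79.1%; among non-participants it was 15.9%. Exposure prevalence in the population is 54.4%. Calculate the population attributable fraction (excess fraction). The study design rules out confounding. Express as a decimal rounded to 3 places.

PAF ≈ 0.684

p₁ = 0.791, p₀ = 0.159.
Overall risk P(Y=1) = π·p₁ + (1−π)·p₀ = 0.544×0.791 + 0.456×0.159 = 0.50281.
Under exogeneity, PAF = [P(Y=1) − p₀] / P(Y=1).
PAF = (0.50281 − 0.159) / 0.50281 ≈ 0.6838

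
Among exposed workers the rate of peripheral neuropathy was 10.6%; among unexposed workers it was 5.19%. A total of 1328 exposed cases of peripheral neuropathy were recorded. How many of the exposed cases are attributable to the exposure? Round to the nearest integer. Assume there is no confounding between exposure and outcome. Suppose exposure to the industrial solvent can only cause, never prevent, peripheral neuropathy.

about 678 cases

p₁ = 0.106, p₀ = 0.0519.
PN = (p₁ − p₀)/p₁ = (0.106 − 0.0519) / 0.106 ≈ 0.51038.
Attributable cases ≈ PN × (exposed cases) = 0.51038 × 1328 ≈ 677.78.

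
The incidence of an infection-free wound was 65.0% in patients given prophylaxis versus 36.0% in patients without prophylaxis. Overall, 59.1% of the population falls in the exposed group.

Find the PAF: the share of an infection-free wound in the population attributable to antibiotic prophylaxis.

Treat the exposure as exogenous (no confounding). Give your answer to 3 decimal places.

PAF ≈ 0.323

p₁ = 0.65, p₀ = 0.36.
Overall risk P(Y=1) = π·p₁ + (1−π)·p₀ = 0.591×0.65 + 0.409×0.36 = 0.53139.
Under exogeneity, PAF = [P(Y=1) − p₀] / P(Y=1).
PAF = (0.53139 − 0.36) / 0.53139 ≈ 0.3225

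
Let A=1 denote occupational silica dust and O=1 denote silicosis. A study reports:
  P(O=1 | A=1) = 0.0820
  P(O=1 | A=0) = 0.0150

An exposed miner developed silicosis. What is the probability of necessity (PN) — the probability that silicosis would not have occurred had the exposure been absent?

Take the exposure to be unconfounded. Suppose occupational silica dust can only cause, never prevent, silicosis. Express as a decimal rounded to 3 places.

Let p₁ = 0.082, p₀ = 0.015.
Under exogeneity and monotonicity, PN = (p₁ − p₀) / p₁.
PN = (0.082 − 0.015) / 0.082 = 0.067 / 0.082 ≈ 0.8171

PN ≈ 0.817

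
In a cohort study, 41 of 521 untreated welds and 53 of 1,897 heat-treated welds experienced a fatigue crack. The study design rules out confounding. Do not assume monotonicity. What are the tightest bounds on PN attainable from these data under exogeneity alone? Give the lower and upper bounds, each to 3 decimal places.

p₁ = P(outcome | exposed) = 41/521 = 0.078695
p₀ = P(outcome | unexposed) = 53/1897 = 0.027939
Under exogeneity alone the bounds on PN are max{0,(p₁−p₀)/p₁} ≤ PN ≤ min{1,(1−p₀)/p₁}.
  lower = (p₁ − p₀)/p₁ = 0.050756 / 0.078695 ≈ 0.6450
  upper = min{1, (1 − p₀)/p₁} = 0.97206 / 0.078695 ≈ 12.3523 → capped at 1

0.645 ≤ PN ≤ 1.000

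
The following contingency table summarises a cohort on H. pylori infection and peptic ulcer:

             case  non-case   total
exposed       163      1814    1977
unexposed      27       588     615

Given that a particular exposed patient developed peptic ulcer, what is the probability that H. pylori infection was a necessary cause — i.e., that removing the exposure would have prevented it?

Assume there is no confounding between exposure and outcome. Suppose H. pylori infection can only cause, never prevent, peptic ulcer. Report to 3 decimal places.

p₁ = P(outcome | exposed) = 163/1977 = 0.082448
p₀ = P(outcome | unexposed) = 27/615 = 0.043902
Under exogeneity and monotonicity, PN = (p₁ − p₀) / p₁.
PN = (0.082448 − 0.043902) / 0.082448 = 0.038546 / 0.082448 ≈ 0.4675

PN ≈ 0.468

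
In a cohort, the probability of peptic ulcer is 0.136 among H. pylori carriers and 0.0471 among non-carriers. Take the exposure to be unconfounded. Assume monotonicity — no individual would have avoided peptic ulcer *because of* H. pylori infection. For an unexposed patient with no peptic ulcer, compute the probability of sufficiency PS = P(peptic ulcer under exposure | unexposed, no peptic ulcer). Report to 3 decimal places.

Let p₁ = 0.136, p₀ = 0.0471.
Under exogeneity and monotonicity, PS = (p₁ − p₀) / (1 − p₀).
PS = (0.136 − 0.0471) / (1 − 0.0471) = 0.0889 / 0.9529 ≈ 0.0933

PS ≈ 0.093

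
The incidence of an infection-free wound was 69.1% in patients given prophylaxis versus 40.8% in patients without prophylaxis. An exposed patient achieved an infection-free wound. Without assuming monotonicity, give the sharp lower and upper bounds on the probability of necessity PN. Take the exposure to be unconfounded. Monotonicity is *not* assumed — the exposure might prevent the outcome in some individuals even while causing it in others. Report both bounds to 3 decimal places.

p₁ = 0.691, p₀ = 0.408.
Under exogeneity alone the bounds on PN are max{0,(p₁−p₀)/p₁} ≤ PN ≤ min{1,(1−p₀)/p₁}.
  lower = (p₁ − p₀)/p₁ = 0.283 / 0.691 ≈ 0.4096
  upper = min{1, (1 − p₀)/p₁} = 0.592 / 0.691 ≈ 0.8567

0.410 ≤ PN ≤ 0.857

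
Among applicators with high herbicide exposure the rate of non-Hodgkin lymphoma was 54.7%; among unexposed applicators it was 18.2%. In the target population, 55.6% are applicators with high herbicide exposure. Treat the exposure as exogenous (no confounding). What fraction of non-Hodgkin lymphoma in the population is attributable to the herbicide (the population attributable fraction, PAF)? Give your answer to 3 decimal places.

PAF ≈ 0.527

p₁ = 0.547, p₀ = 0.182.
Overall risk P(Y=1) = π·p₁ + (1−π)·p₀ = 0.556×0.547 + 0.444×0.182 = 0.38494.
Under exogeneity, PAF = [P(Y=1) − p₀] / P(Y=1).
PAF = (0.38494 − 0.182) / 0.38494 ≈ 0.5272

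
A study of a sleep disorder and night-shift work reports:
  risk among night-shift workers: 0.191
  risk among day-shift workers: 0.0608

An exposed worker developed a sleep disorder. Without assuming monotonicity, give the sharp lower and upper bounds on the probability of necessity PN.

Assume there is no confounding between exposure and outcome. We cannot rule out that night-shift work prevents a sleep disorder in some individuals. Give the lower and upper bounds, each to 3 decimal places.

0.682 ≤ PN ≤ 1.000

Let p₁ = 0.191, p₀ = 0.0608.
Under exogeneity alone the bounds on PN are max{0,(p₁−p₀)/p₁} ≤ PN ≤ min{1,(1−p₀)/p₁}.
  lower = (p₁ − p₀)/p₁ = 0.1302 / 0.191 ≈ 0.6817
  upper = min{1, (1 − p₀)/p₁} = 0.9392 / 0.191 ≈ 4.9173 → capped at 1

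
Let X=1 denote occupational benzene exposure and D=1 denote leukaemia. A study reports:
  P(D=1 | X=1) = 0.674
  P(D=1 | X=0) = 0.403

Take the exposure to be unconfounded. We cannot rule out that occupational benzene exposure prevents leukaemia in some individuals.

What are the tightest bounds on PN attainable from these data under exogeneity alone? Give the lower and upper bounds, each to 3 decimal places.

Let p₁ = 0.674, p₀ = 0.403.
Under exogeneity alone the bounds on PN are max{0,(p₁−p₀)/p₁} ≤ PN ≤ min{1,(1−p₀)/p₁}.
  lower = (p₁ − p₀)/p₁ = 0.271 / 0.674 ≈ 0.4021
  upper = min{1, (1 − p₀)/p₁} = 0.597 / 0.674 ≈ 0.8858

0.402 ≤ PN ≤ 0.886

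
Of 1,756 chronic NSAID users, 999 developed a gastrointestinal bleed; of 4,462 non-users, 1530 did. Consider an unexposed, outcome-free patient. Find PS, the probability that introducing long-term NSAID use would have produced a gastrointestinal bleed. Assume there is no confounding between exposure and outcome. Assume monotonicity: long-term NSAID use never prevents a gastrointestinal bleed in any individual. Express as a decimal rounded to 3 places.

p₁ = P(outcome | exposed) = 999/1756 = 0.56891
p₀ = P(outcome | unexposed) = 1530/4462 = 0.3429
Under exogeneity and monotonicity, PS = (p₁ − p₀) / (1 − p₀).
PS = (0.56891 − 0.3429) / (1 − 0.3429) = 0.22601 / 0.6571 ≈ 0.3439

PS ≈ 0.344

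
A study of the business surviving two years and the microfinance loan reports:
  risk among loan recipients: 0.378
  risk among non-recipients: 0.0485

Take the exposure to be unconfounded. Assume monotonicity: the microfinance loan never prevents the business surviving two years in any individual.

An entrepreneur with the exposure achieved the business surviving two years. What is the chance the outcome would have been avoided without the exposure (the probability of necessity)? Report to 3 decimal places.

PN ≈ 0.872

Let p₁ = 0.378, p₀ = 0.0485.
Under exogeneity and monotonicity, PN = (p₁ − p₀) / p₁.
PN = (0.378 − 0.0485) / 0.378 = 0.3295 / 0.378 ≈ 0.8717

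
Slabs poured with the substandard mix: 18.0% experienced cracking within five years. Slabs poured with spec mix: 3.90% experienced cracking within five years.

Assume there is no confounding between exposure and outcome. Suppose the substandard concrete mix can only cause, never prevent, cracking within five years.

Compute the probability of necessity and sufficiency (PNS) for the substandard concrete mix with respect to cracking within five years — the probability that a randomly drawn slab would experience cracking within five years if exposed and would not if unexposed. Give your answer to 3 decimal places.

p₁ = 0.18, p₀ = 0.039.
Under exogeneity and monotonicity, PNS = p₁ − p₀.
PNS = 0.18 − 0.039 = 0.141

PNS ≈ 0.141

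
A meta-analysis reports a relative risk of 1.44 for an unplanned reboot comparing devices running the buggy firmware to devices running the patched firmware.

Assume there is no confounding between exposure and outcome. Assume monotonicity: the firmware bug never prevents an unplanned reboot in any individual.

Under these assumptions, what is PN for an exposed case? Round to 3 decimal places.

PN ≈ 0.306

Under exogeneity and monotonicity, PN = (RR − 1) / RR = 1 − 1/RR.
PN = (1.44 − 1) / 1.44 = 0.44 / 1.44 ≈ 0.3056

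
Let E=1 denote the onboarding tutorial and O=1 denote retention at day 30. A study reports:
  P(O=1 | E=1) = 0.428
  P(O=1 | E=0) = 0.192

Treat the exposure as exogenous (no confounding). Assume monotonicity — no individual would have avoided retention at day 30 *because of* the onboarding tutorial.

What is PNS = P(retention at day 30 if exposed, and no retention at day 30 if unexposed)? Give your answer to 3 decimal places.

Let p₁ = 0.428, p₀ = 0.192.
Under exogeneity and monotonicity, PNS = p₁ − p₀.
PNS = 0.428 − 0.192 = 0.236

PNS ≈ 0.236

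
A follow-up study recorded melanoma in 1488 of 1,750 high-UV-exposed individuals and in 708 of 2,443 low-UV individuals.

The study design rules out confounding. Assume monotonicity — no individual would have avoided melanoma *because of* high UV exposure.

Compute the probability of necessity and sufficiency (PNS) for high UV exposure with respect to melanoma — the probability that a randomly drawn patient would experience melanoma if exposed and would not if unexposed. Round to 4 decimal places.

p₁ = P(outcome | exposed) = 1488/1750 = 0.85029
p₀ = P(outcome | unexposed) = 708/2443 = 0.28981
Under exogeneity and monotonicity, PNS = p₁ − p₀.
PNS = 0.85029 − 0.28981 = 0.56048

PNS ≈ 0.5605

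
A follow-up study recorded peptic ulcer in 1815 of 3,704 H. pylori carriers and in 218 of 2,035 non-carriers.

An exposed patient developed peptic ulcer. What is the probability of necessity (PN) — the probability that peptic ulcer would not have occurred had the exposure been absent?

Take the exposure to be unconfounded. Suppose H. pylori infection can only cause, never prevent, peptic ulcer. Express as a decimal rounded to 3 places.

PN ≈ 0.781

p₁ = P(outcome | exposed) = 1815/3704 = 0.49001
p₀ = P(outcome | unexposed) = 218/2035 = 0.10713
Under exogeneity and monotonicity, PN = (p₁ − p₀) / p₁.
PN = (0.49001 − 0.10713) / 0.49001 = 0.38289 / 0.49001 ≈ 0.7814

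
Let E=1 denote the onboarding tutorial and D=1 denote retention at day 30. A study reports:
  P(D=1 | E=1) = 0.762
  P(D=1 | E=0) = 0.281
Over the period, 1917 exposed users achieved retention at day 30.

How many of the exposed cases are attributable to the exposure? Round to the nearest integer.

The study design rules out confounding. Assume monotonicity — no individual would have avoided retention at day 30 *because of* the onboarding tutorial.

about 1210 cases

Let p₁ = 0.762, p₀ = 0.281.
PN = (p₁ − p₀)/p₁ = (0.762 − 0.281) / 0.762 ≈ 0.63123.
Attributable cases ≈ PN × (exposed cases) = 0.63123 × 1917 ≈ 1210.07.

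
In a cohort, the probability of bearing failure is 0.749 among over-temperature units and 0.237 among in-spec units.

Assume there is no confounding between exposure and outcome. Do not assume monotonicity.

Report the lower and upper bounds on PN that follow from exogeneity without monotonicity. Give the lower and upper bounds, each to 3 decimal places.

Let p₁ = 0.749, p₀ = 0.237.
Under exogeneity alone the bounds on PN are max{0,(p₁−p₀)/p₁} ≤ PN ≤ min{1,(1−p₀)/p₁}.
  lower = (p₁ − p₀)/p₁ = 0.512 / 0.749 ≈ 0.6836
  upper = min{1, (1 − p₀)/p₁} = 0.763 / 0.749 ≈ 1.0187 → capped at 1

0.684 ≤ PN ≤ 1.000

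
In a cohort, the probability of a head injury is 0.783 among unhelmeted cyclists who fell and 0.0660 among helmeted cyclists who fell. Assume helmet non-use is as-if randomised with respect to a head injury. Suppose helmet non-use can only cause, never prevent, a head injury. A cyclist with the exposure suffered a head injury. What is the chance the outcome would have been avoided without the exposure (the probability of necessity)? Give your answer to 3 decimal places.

Let p₁ = 0.783, p₀ = 0.066.
Under exogeneity and monotonicity, PN = (p₁ − p₀) / p₁.
PN = (0.783 − 0.066) / 0.783 = 0.717 / 0.783 ≈ 0.9157

PN ≈ 0.916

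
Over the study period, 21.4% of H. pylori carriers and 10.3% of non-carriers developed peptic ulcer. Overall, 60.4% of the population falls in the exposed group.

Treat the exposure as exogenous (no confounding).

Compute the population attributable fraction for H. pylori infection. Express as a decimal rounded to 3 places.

p₁ = 0.214, p₀ = 0.103.
Overall risk P(Y=1) = π·p₁ + (1−π)·p₀ = 0.604×0.214 + 0.396×0.103 = 0.17004.
Under exogeneity, PAF = [P(Y=1) − p₀] / P(Y=1).
PAF = (0.17004 − 0.103) / 0.17004 ≈ 0.3943

PAF ≈ 0.394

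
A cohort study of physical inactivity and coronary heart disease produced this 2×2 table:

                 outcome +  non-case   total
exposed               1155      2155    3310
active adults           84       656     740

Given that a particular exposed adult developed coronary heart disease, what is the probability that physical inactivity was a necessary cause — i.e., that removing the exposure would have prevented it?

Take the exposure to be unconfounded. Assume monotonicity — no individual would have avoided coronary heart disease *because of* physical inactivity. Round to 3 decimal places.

PN ≈ 0.675

p₁ = P(outcome | exposed) = 1155/3310 = 0.34894
p₀ = P(outcome | unexposed) = 84/740 = 0.11351
Under exogeneity and monotonicity, PN = (p₁ − p₀)/p₁.
PN = (0.34894 − 0.11351) / 0.34894 ≈ 0.6747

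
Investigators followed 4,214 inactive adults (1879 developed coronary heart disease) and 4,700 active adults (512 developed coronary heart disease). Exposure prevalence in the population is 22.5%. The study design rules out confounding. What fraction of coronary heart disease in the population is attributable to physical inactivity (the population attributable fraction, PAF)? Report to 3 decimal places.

PAF ≈ 0.410

p₁ = P(outcome | exposed) = 1879/4214 = 0.44589
p₀ = P(outcome | unexposed) = 512/4700 = 0.10894
Overall risk P(Y=1) = π·p₁ + (1−π)·p₀ = 0.225×0.44589 + 0.775×0.10894 = 0.18475.
Under exogeneity, PAF = [P(Y=1) − p₀] / P(Y=1).
PAF = (0.18475 − 0.10894) / 0.18475 ≈ 0.4104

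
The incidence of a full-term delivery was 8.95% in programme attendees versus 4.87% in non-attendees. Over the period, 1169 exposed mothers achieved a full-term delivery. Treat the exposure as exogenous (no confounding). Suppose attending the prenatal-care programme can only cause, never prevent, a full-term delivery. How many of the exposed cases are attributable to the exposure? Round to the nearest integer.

about 533 cases

p₁ = 0.0895, p₀ = 0.0487.
PN = (p₁ − p₀)/p₁ = (0.0895 − 0.0487) / 0.0895 ≈ 0.45587.
Attributable cases ≈ PN × (exposed cases) = 0.45587 × 1169 ≈ 532.91.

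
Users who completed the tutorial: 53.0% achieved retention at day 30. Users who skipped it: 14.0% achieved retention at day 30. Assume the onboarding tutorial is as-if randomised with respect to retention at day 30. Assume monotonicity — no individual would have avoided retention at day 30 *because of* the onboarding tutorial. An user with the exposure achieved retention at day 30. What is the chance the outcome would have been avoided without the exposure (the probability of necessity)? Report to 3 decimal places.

PN ≈ 0.736

p₁ = 0.53, p₀ = 0.14.
Under exogeneity and monotonicity, PN = (p₁ − p₀) / p₁.
PN = (0.53 − 0.14) / 0.53 = 0.39 / 0.53 ≈ 0.7358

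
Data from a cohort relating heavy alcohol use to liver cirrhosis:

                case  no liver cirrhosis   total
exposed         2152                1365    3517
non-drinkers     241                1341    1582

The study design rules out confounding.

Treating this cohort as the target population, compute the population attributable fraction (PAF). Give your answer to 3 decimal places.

PAF ≈ 0.675

p₁ = P(outcome | exposed) = 2152/3517 = 0.61189
p₀ = P(outcome | unexposed) = 241/1582 = 0.15234
Exposure prevalence π = 3517/5099 = 0.68974; overall risk P(Y=1) = 0.46931.
Under exogeneity, PAF = [P(Y=1) − p₀]/P(Y=1).
PAF = (0.46931 − 0.15234) / 0.46931 ≈ 0.6754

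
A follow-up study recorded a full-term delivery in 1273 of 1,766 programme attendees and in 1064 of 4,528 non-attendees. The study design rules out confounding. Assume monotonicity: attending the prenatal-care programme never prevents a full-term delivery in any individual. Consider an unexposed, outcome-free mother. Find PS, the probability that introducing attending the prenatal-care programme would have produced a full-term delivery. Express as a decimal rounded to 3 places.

p₁ = P(outcome | exposed) = 1273/1766 = 0.72084
p₀ = P(outcome | unexposed) = 1064/4528 = 0.23498
Under exogeneity and monotonicity, PS = (p₁ − p₀) / (1 − p₀).
PS = (0.72084 − 0.23498) / (1 − 0.23498) = 0.48586 / 0.76502 ≈ 0.6351

PS ≈ 0.635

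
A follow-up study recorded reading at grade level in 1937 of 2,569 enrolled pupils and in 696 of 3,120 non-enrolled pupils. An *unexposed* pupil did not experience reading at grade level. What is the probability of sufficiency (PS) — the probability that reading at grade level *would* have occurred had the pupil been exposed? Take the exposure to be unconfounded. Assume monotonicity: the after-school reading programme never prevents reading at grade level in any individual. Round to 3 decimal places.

PS ≈ 0.683

p₁ = P(outcome | exposed) = 1937/2569 = 0.75399
p₀ = P(outcome | unexposed) = 696/3120 = 0.22308
Under exogeneity and monotonicity, PS = (p₁ − p₀) / (1 − p₀).
PS = (0.75399 − 0.22308) / (1 − 0.22308) = 0.53091 / 0.77692 ≈ 0.6834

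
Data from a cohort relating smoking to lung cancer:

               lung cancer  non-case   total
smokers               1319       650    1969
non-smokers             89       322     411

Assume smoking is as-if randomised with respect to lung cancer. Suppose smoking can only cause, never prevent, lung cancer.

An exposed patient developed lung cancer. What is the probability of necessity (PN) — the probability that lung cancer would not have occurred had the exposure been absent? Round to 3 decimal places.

PN ≈ 0.677

p₁ = P(outcome | exposed) = 1319/1969 = 0.66988
p₀ = P(outcome | unexposed) = 89/411 = 0.21655
Under exogeneity and monotonicity, PN = (p₁ − p₀)/p₁.
PN = (0.66988 − 0.21655) / 0.66988 ≈ 0.6767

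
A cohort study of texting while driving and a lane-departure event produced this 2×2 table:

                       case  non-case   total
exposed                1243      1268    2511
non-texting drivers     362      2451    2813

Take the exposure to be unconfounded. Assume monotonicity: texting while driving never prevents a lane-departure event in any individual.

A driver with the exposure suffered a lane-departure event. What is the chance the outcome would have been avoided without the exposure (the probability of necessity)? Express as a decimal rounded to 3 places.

PN ≈ 0.740

p₁ = P(outcome | exposed) = 1243/2511 = 0.49502
p₀ = P(outcome | unexposed) = 362/2813 = 0.12869
Under exogeneity and monotonicity, PN = (p₁ − p₀)/p₁.
PN = (0.49502 − 0.12869) / 0.49502 ≈ 0.7400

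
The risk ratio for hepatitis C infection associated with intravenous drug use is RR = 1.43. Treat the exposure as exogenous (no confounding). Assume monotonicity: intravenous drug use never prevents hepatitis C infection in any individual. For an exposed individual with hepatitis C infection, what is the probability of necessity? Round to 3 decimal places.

Under exogeneity and monotonicity, PN = (RR − 1) / RR = 1 − 1/RR.
PN = (1.43 − 1) / 1.43 = 0.43 / 1.43 ≈ 0.3007

PN ≈ 0.301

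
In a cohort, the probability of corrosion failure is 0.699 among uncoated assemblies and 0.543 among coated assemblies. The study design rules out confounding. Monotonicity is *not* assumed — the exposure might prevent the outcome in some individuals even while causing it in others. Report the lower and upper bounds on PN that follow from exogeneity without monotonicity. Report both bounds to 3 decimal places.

Let p₁ = 0.699, p₀ = 0.543.
Under exogeneity alone the bounds on PN are max{0,(p₁−p₀)/p₁} ≤ PN ≤ min{1,(1−p₀)/p₁}.
  lower = (p₁ − p₀)/p₁ = 0.156 / 0.699 ≈ 0.2232
  upper = min{1, (1 − p₀)/p₁} = 0.457 / 0.699 ≈ 0.6538

0.223 ≤ PN ≤ 0.654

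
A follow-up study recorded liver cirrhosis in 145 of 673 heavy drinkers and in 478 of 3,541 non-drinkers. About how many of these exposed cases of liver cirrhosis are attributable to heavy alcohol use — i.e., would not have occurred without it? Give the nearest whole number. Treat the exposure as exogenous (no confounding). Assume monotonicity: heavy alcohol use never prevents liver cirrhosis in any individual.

p₁ = P(outcome | exposed) = 145/673 = 0.21545
p₀ = P(outcome | unexposed) = 478/3541 = 0.13499
PN = (p₁ − p₀)/p₁ = (0.21545 − 0.13499) / 0.21545 ≈ 0.37346.
Attributable cases ≈ PN × (exposed cases) = 0.37346 × 145 ≈ 54.15.

about 54 cases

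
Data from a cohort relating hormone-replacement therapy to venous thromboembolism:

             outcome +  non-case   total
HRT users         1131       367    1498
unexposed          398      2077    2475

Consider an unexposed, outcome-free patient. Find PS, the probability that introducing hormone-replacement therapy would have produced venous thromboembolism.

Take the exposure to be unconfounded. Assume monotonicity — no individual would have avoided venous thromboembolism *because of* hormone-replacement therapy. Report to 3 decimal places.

PS ≈ 0.708

p₁ = P(outcome | exposed) = 1131/1498 = 0.75501
p₀ = P(outcome | unexposed) = 398/2475 = 0.16081
Under exogeneity and monotonicity, PS = (p₁ − p₀)/(1 − p₀).
PS = (0.75501 − 0.16081) / 0.83919 ≈ 0.7081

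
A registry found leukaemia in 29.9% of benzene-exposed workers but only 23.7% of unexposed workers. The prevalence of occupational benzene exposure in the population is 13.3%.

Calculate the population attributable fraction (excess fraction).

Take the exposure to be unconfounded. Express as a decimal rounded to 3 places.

p₁ = 0.299, p₀ = 0.237.
Overall risk P(Y=1) = π·p₁ + (1−π)·p₀ = 0.133×0.299 + 0.867×0.237 = 0.24525.
Under exogeneity, PAF = [P(Y=1) − p₀] / P(Y=1).
PAF = (0.24525 − 0.237) / 0.24525 ≈ 0.0336

PAF ≈ 0.034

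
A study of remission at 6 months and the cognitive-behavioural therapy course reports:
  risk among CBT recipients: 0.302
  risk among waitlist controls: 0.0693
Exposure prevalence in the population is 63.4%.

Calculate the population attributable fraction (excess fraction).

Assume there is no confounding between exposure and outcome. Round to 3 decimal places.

PAF ≈ 0.680

Let p₁ = 0.302, p₀ = 0.0693.
Overall risk P(Y=1) = π·p₁ + (1−π)·p₀ = 0.634×0.302 + 0.366×0.0693 = 0.21683.
Under exogeneity, PAF = [P(Y=1) − p₀] / P(Y=1).
PAF = (0.21683 − 0.0693) / 0.21683 ≈ 0.6804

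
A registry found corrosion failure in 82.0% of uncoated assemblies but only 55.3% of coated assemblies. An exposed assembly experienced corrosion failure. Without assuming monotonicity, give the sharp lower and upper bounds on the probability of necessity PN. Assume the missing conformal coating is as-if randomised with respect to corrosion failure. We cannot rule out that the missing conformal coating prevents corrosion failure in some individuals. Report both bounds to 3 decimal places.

0.326 ≤ PN ≤ 0.545

p₁ = 0.82, p₀ = 0.553.
Under exogeneity alone the bounds on PN are max{0,(p₁−p₀)/p₁} ≤ PN ≤ min{1,(1−p₀)/p₁}.
  lower = (p₁ − p₀)/p₁ = 0.267 / 0.82 ≈ 0.3256
  upper = min{1, (1 − p₀)/p₁} = 0.447 / 0.82 ≈ 0.5451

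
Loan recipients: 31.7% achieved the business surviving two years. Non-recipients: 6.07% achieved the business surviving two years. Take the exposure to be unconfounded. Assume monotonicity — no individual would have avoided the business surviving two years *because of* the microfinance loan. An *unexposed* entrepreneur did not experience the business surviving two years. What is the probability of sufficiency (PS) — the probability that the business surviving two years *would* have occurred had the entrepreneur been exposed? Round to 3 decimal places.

PS ≈ 0.273

p₁ = 0.317, p₀ = 0.0607.
Under exogeneity and monotonicity, PS = (p₁ − p₀) / (1 − p₀).
PS = (0.317 − 0.0607) / (1 − 0.0607) = 0.2563 / 0.9393 ≈ 0.2729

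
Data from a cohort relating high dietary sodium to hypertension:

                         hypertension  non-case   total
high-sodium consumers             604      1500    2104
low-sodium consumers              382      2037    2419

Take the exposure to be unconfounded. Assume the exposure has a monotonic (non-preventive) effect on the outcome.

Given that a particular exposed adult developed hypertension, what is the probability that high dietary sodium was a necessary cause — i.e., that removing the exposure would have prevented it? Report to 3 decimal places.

PN ≈ 0.450

p₁ = P(outcome | exposed) = 604/2104 = 0.28707
p₀ = P(outcome | unexposed) = 382/2419 = 0.15792
Under exogeneity and monotonicity, PN = (p₁ − p₀)/p₁.
PN = (0.28707 − 0.15792) / 0.28707 ≈ 0.4499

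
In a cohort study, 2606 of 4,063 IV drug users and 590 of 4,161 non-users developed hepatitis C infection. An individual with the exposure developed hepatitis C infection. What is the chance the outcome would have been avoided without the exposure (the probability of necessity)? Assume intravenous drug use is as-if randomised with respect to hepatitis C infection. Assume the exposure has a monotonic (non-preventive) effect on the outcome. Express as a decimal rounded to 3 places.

PN ≈ 0.779

p₁ = P(outcome | exposed) = 2606/4063 = 0.6414
p₀ = P(outcome | unexposed) = 590/4161 = 0.14179
Under exogeneity and monotonicity, PN = (p₁ − p₀) / p₁.
PN = (0.6414 − 0.14179) / 0.6414 = 0.49961 / 0.6414 ≈ 0.7789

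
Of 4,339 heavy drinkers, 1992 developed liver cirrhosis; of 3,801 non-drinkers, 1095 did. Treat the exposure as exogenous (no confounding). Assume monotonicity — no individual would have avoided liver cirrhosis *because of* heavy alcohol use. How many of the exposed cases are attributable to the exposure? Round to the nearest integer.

about 742 cases

p₁ = P(outcome | exposed) = 1992/4339 = 0.45909
p₀ = P(outcome | unexposed) = 1095/3801 = 0.28808
PN = (p₁ − p₀)/p₁ = (0.45909 − 0.28808) / 0.45909 ≈ 0.37250.
Attributable cases ≈ PN × (exposed cases) = 0.37250 × 1992 ≈ 742.01.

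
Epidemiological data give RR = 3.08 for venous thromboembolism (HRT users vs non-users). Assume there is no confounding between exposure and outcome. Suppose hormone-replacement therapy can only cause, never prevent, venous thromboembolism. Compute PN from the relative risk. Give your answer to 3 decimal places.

PN ≈ 0.675

Under exogeneity and monotonicity, PN = (RR − 1) / RR = 1 − 1/RR.
PN = (3.08 − 1) / 3.08 = 2.08 / 3.08 ≈ 0.6753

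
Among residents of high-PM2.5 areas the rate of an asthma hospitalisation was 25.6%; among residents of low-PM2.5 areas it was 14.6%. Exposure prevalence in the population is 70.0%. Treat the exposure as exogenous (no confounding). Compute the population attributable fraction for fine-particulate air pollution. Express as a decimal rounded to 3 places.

p₁ = 0.256, p₀ = 0.146.
Overall risk P(Y=1) = π·p₁ + (1−π)·p₀ = 0.7×0.256 + 0.3×0.146 = 0.223.
Under exogeneity, PAF = [P(Y=1) − p₀] / P(Y=1).
PAF = (0.223 − 0.146) / 0.223 ≈ 0.3453

PAF ≈ 0.345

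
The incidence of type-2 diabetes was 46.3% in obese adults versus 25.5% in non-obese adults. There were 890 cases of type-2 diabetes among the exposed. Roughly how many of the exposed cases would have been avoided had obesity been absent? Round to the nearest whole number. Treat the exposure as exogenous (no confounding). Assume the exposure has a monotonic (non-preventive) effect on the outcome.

about 400 cases

p₁ = 0.463, p₀ = 0.255.
PN = (p₁ − p₀)/p₁ = (0.463 − 0.255) / 0.463 ≈ 0.44924.
Attributable cases ≈ PN × (exposed cases) = 0.44924 × 890 ≈ 399.83.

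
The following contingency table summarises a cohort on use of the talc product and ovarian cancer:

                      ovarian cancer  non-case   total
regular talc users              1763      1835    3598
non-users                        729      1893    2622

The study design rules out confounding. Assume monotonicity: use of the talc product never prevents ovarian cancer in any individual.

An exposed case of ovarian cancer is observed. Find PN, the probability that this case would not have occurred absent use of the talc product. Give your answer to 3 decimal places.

p₁ = P(outcome | exposed) = 1763/3598 = 0.48999
p₀ = P(outcome | unexposed) = 729/2622 = 0.27803
Under exogeneity and monotonicity, PN = (p₁ − p₀)/p₁.
PN = (0.48999 − 0.27803) / 0.48999 ≈ 0.4326

PN ≈ 0.433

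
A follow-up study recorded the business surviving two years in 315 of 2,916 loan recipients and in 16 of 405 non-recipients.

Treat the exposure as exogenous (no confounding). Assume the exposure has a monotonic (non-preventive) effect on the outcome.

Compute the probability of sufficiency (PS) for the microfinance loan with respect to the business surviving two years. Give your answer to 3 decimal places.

p₁ = P(outcome | exposed) = 315/2916 = 0.10802
p₀ = P(outcome | unexposed) = 16/405 = 0.039506
Under exogeneity and monotonicity, PS = (p₁ − p₀) / (1 − p₀).
PS = (0.10802 − 0.039506) / (1 − 0.039506) = 0.068519 / 0.96049 ≈ 0.0713

PS ≈ 0.071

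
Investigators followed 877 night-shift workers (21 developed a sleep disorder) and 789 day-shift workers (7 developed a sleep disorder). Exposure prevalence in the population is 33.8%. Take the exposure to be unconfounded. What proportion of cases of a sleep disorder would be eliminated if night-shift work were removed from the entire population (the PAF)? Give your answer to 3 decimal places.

PAF ≈ 0.365

p₁ = P(outcome | exposed) = 21/877 = 0.023945
p₀ = P(outcome | unexposed) = 7/789 = 0.008872
Overall risk P(Y=1) = π·p₁ + (1−π)·p₀ = 0.338×0.023945 + 0.662×0.008872 = 0.013967.
Under exogeneity, PAF = [P(Y=1) − p₀] / P(Y=1).
PAF = (0.013967 − 0.008872) / 0.013967 ≈ 0.3648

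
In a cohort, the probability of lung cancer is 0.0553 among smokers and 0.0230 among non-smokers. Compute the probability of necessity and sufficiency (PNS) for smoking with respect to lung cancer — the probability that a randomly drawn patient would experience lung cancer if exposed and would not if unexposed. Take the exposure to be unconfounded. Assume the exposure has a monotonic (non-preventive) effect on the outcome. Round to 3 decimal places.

PNS ≈ 0.032

Let p₁ = 0.0553, p₀ = 0.023.
Under exogeneity and monotonicity, PNS = p₁ − p₀.
PNS = 0.0553 − 0.023 = 0.0323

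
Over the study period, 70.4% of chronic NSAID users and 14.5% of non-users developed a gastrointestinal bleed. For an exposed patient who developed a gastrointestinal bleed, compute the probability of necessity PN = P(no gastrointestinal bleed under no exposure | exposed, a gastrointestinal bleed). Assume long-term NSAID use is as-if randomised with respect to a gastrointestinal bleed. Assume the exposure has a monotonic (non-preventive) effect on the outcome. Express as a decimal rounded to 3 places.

p₁ = 0.704, p₀ = 0.145.
Under exogeneity and monotonicity, PN = (p₁ − p₀) / p₁.
PN = (0.704 − 0.145) / 0.704 = 0.559 / 0.704 ≈ 0.7940

PN ≈ 0.794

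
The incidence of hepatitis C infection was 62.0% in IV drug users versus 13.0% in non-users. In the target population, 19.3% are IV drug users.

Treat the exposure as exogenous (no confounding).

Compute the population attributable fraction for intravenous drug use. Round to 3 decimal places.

PAF ≈ 0.421

p₁ = 0.62, p₀ = 0.13.
Overall risk P(Y=1) = π·p₁ + (1−π)·p₀ = 0.193×0.62 + 0.807×0.13 = 0.22457.
Under exogeneity, PAF = [P(Y=1) − p₀] / P(Y=1).
PAF = (0.22457 − 0.13) / 0.22457 ≈ 0.4211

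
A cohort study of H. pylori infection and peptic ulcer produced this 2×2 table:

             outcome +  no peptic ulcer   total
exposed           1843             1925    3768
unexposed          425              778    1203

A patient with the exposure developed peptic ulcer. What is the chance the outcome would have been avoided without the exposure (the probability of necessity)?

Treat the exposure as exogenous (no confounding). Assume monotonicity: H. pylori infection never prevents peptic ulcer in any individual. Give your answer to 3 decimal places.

p₁ = P(outcome | exposed) = 1843/3768 = 0.48912
p₀ = P(outcome | unexposed) = 425/1203 = 0.35328
Under exogeneity and monotonicity, PN = (p₁ − p₀) / p₁.
PN = (0.48912 − 0.35328) / 0.48912 = 0.13584 / 0.48912 ≈ 0.2777

PN ≈ 0.278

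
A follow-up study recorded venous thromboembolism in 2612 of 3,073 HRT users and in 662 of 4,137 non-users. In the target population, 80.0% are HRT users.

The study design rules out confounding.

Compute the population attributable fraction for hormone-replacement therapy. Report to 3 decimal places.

PAF ≈ 0.775

p₁ = P(outcome | exposed) = 2612/3073 = 0.84998
p₀ = P(outcome | unexposed) = 662/4137 = 0.16002
Overall risk P(Y=1) = π·p₁ + (1−π)·p₀ = 0.8×0.84998 + 0.2×0.16002 = 0.71199.
Under exogeneity, PAF = [P(Y=1) − p₀] / P(Y=1).
PAF = (0.71199 − 0.16002) / 0.71199 ≈ 0.7753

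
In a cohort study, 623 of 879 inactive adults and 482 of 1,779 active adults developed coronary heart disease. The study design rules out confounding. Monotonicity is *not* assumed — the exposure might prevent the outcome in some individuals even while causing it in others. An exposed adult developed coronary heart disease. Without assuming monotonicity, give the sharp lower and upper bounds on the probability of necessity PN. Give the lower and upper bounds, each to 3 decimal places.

p₁ = P(outcome | exposed) = 623/879 = 0.70876
p₀ = P(outcome | unexposed) = 482/1779 = 0.27094
Under exogeneity alone the bounds on PN are max{0,(p₁−p₀)/p₁} ≤ PN ≤ min{1,(1−p₀)/p₁}.
  lower = (p₁ − p₀)/p₁ = 0.43782 / 0.70876 ≈ 0.6177
  upper = min{1, (1 − p₀)/p₁} = 0.72906 / 0.70876 ≈ 1.0286 → capped at 1

0.618 ≤ PN ≤ 1.000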